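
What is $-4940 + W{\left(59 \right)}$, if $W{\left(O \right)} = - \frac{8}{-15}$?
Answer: $- \frac{74092}{15} \approx -4939.5$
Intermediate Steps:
$W{\left(O \right)} = \frac{8}{15}$ ($W{\left(O \right)} = \left(-8\right) \left(- \frac{1}{15}\right) = \frac{8}{15}$)
$-4940 + W{\left(59 \right)} = -4940 + \frac{8}{15} = - \frac{74092}{15}$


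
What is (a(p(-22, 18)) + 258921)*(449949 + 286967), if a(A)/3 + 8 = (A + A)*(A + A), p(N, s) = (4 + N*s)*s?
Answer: 440458030692564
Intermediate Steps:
p(N, s) = s*(4 + N*s)
a(A) = -24 + 12*A**2 (a(A) = -24 + 3*((A + A)*(A + A)) = -24 + 3*((2*A)*(2*A)) = -24 + 3*(4*A**2) = -24 + 12*A**2)
(a(p(-22, 18)) + 258921)*(449949 + 286967) = ((-24 + 12*(18*(4 - 22*18))**2) + 258921)*(449949 + 286967) = ((-24 + 12*(18*(4 - 396))**2) + 258921)*736916 = ((-24 + 12*(18*(-392))**2) + 258921)*736916 = ((-24 + 12*(-7056)**2) + 258921)*736916 = ((-24 + 12*49787136) + 258921)*736916 = ((-24 + 597445632) + 258921)*736916 = (597445608 + 258921)*736916 = 597704529*736916 = 440458030692564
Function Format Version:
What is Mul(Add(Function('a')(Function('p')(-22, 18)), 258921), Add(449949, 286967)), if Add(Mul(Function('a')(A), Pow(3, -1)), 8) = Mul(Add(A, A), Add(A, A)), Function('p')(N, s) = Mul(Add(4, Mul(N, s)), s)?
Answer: 440458030692564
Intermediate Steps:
Function('p')(N, s) = Mul(s, Add(4, Mul(N, s)))
Function('a')(A) = Add(-24, Mul(12, Pow(A, 2))) (Function('a')(A) = Add(-24, Mul(3, Mul(Add(A, A), Add(A, A)))) = Add(-24, Mul(3, Mul(Mul(2, A), Mul(2, A)))) = Add(-24, Mul(3, Mul(4, Pow(A, 2)))) = Add(-24, Mul(12, Pow(A, 2))))
Mul(Add(Function('a')(Function('p')(-22, 18)), 258921), Add(449949, 286967)) = Mul(Add(Add(-24, Mul(12, Pow(Mul(18, Add(4, Mul(-22, 18))), 2))), 258921), Add(449949, 286967)) = Mul(Add(Add(-24, Mul(12, Pow(Mul(18, Add(4, -396)), 2))), 258921), 736916) = Mul(Add(Add(-24, Mul(12, Pow(Mul(18, -392), 2))), 258921), 736916) = Mul(Add(Add(-24, Mul(12, Pow(-7056, 2))), 258921), 736916) = Mul(Add(Add(-24, Mul(12, 49787136)), 258921), 736916) = Mul(Add(Add(-24, 597445632), 258921), 736916) = Mul(Add(597445608, 258921), 736916) = Mul(597704529, 736916) = 440458030692564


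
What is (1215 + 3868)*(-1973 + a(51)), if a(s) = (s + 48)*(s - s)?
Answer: -10028759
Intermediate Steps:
a(s) = 0 (a(s) = (48 + s)*0 = 0)
(1215 + 3868)*(-1973 + a(51)) = (1215 + 3868)*(-1973 + 0) = 5083*(-1973) = -10028759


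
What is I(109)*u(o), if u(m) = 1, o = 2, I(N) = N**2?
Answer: 11881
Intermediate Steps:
I(109)*u(o) = 109**2*1 = 11881*1 = 11881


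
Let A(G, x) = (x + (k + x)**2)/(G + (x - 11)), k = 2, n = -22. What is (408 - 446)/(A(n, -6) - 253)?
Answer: 1482/9877 ≈ 0.15005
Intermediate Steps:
A(G, x) = (x + (2 + x)**2)/(-11 + G + x) (A(G, x) = (x + (2 + x)**2)/(G + (x - 11)) = (x + (2 + x)**2)/(G + (-11 + x)) = (x + (2 + x)**2)/(-11 + G + x))
(408 - 446)/(A(n, -6) - 253) = (408 - 446)/((-6 + (2 - 6)**2)/(-11 - 22 - 6) - 253) = -38/((-6 + (-4)**2)/(-39) - 253) = -38/(-(-6 + 16)/39 - 253) = -38/(-1/39*10 - 253) = -38/(-10/39 - 253) = -38/(-9877/39) = -38*(-39/9877) = 1482/9877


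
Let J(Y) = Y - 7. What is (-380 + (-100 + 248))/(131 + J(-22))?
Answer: -116/51 ≈ -2.2745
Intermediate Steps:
J(Y) = -7 + Y
(-380 + (-100 + 248))/(131 + J(-22)) = (-380 + (-100 + 248))/(131 + (-7 - 22)) = (-380 + 148)/(131 - 29) = -232/102 = -232*1/102 = -116/51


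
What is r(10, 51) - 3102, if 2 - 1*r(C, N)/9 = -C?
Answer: -2994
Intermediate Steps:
r(C, N) = 18 + 9*C (r(C, N) = 18 - (-9)*C = 18 + 9*C)
r(10, 51) - 3102 = (18 + 9*10) - 3102 = (18 + 90) - 3102 = 108 - 3102 = -2994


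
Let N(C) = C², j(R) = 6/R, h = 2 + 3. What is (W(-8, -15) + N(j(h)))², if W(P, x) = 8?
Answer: 55696/625 ≈ 89.114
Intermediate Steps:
h = 5
(W(-8, -15) + N(j(h)))² = (8 + (6/5)²)² = (8 + 36/25)² = (236/25)² = 55696/625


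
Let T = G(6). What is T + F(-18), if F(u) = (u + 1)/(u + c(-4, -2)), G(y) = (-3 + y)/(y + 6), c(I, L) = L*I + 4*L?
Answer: 43/36 ≈ 1.1944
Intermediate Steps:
c(I, L) = 4*L + I*L (c(I, L) = I*L + 4*L = 4*L + I*L)
G(y) = (-3 + y)/(6 + y)
T = ¼ (T = (-3 + 6)/(6 + 6) = 3/12 = (1/12)*3 = ¼ ≈ 0.25000)
F(u) = (1 + u)/u (F(u) = (u + 1)/(u - 2*(4 - 4)) = (1 + u)/(u - 2*0) = (1 + u)/(u + 0) = (1 + u)/u)
T + F(-18) = ¼ + (1 - 18)/(-18) = ¼ - 1/18*(-17) = ¼ + 17/18 = 43/36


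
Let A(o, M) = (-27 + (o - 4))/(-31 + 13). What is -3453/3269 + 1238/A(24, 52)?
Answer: 10403175/3269 ≈ 3182.4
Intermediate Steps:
A(o, M) = 31/18 - o/18 (A(o, M) = (-27 + (-4 + o))/(-18) = (-31 + o)*(-1/18) = 31/18 - o/18)
-3453/3269 + 1238/A(24, 52) = -3453/3269 + 1238/(31/18 - 1/18*24) = -3453*1/3269 + 1238/(31/18 - 4/3) = -3453/3269 + 1238/(7/18) = -3453/3269 + 1238*(18/7) = -3453/3269 + 22284/7 = 10403175/3269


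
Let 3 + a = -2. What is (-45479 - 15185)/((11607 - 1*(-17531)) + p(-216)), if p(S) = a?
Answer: -60664/29133 ≈ -2.0823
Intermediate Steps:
a = -5 (a = -3 - 2 = -5)
p(S) = -5
(-45479 - 15185)/((11607 - 1*(-17531)) + p(-216)) = (-45479 - 15185)/((11607 - 1*(-17531)) - 5) = -60664/((11607 + 17531) - 5) = -60664/(29138 - 5) = -60664/29133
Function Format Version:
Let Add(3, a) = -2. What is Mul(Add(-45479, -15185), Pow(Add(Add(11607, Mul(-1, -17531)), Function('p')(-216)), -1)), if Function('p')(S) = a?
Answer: Rational(-60664, 29133) ≈ -2.0823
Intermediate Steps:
a = -5 (a = Add(-3, -2) = -5)
Function('p')(S) = -5
Mul(Add(-45479, -15185), Pow(Add(Add(11607, Mul(-1, -17531)), Function('p')(-216)), -1)) = Mul(Add(-45479, -15185), Pow(Add(Add(11607, Mul(-1, -17531)), -5), -1)) = Mul(-60664, Pow(Add(Add(11607, 17531), -5), -1)) = Mul(-60664, Pow(Add(29138, -5), -1)) = Mul(-60664, Pow(29133, -1)) = Mul(-60664, Rational(1, 29133)) = Rational(-60664, 29133)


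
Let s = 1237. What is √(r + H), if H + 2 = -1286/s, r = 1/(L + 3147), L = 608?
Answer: I*√65575162493405/4644935 ≈ 1.7434*I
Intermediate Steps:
r = 1/3755 (r = 1/(608 + 3147) = 1/3755 ≈ 0.00026631)
H = -3760/1237 (H = -2 - 1286/1237 = -3760/1237 ≈ -3.0396)
√(r + H) = √(1/3755 - 3760/1237) = √(-14117563/4644935) = I*√65575162493405/4644935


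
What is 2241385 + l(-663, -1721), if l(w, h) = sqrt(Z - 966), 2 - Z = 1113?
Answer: 2241385 + I*sqrt(2077) ≈ 2.2414e+6 + 45.574*I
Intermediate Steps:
Z = -1111 (Z = 2 - 1*1113 = 2 - 1113 = -1111)
l(w, h) = I*sqrt(2077) (l(w, h) = sqrt(-1111 - 966) = sqrt(-2077) = I*sqrt(2077))
2241385 + l(-663, -1721) = 2241385 + I*sqrt(2077)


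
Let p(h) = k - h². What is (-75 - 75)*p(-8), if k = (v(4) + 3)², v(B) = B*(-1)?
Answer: 9450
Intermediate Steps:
v(B) = -B
k = 1 (k = (-1*4 + 3)² = (-4 + 3)² = (-1)² = 1)
p(h) = 1 - h²
(-75 - 75)*p(-8) = (-75 - 75)*(1 - 1*(-8)²) = -150*(1 - 1*64) = -150*(1 - 64) = -150*(-63) = 9450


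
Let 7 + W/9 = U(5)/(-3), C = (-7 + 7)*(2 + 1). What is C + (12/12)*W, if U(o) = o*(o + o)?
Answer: -213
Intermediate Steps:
U(o) = 2*o² (U(o) = o*(2*o) = 2*o²)
C = 0 (C = 0*3 = 0)
W = -213 (W = -63 + 9*((2*5²)/(-3)) = -63 + 9*((2*25)*(-⅓)) = -63 + 9*(50*(-⅓)) = -63 + 9*(-50/3) = -63 - 150 = -213)
C + (12/12)*W = 0 + (12/12)*(-213) = 0 + (12*(1/12))*(-213) = 0 + 1*(-213) = 0 - 213 = -213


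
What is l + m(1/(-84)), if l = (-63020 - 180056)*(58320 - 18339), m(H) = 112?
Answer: -9718421444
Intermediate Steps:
l = -9718421556 (l = -243076*39981 = -9718421556)
l + m(1/(-84)) = -9718421556 + 112 = -9718421444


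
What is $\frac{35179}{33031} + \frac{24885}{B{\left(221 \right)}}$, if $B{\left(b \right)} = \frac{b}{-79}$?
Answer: $- \frac{3819315518}{429403} \approx -8894.5$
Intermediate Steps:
$B{\left(b \right)} = - \frac{b}{79}$ ($B{\left(b \right)} = b \left(- \frac{1}{79}\right) = - \frac{b}{79}$)
$\frac{35179}{33031} + \frac{24885}{B{\left(221 \right)}} = \frac{35179}{33031} + \frac{24885}{\left(- \frac{1}{79}\right) 221} = 35179 \cdot \frac{1}{33031} + \frac{24885}{- \frac{221}{79}} = \frac{35179}{33031} + 24885 \left(- \frac{79}{221}\right) = \frac{35179}{33031} - \frac{1965915}{221} = - \frac{3819315518}{429403}$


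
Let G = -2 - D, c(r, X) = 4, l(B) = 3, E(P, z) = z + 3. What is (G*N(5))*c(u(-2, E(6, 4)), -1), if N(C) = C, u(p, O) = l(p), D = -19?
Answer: 340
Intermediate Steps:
E(P, z) = 3 + z
u(p, O) = 3
G = 17 (G = -2 - 1*(-19) = -2 + 19 = 17)
(G*N(5))*c(u(-2, E(6, 4)), -1) = (17*5)*4 = 85*4 = 340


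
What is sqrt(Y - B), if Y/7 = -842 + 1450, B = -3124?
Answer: 6*sqrt(205) ≈ 85.907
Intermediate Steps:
Y = 4256 (Y = 7*(-842 + 1450) = 7*608 = 4256)
sqrt(Y - B) = sqrt(4256 - 1*(-3124)) = sqrt(4256 + 3124) = sqrt(7380) = 6*sqrt(205)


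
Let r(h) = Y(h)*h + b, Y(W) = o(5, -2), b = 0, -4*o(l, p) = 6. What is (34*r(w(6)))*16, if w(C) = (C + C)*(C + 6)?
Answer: -117504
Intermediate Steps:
o(l, p) = -3/2 (o(l, p) = -¼*6 = -3/2)
Y(W) = -3/2
w(C) = 2*C*(6 + C) (w(C) = (2*C)*(6 + C) = 2*C*(6 + C))
r(h) = -3*h/2 (r(h) = -3*h/2 + 0 = -3*h/2)
(34*r(w(6)))*16 = (34*(-3*6*(6 + 6)))*16 = (34*(-3*6*12))*16 = (34*(-3/2*144))*16 = (34*(-216))*16 = -7344*16 = -117504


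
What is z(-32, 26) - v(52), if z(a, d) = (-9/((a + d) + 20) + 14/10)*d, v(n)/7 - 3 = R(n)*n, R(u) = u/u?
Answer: -12786/35 ≈ -365.31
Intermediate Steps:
R(u) = 1
v(n) = 21 + 7*n (v(n) = 21 + 7*(1*n) = 21 + 7*n)
z(a, d) = d*(7/5 - 9/(20 + a + d)) (z(a, d) = (-9/(20 + a + d) + 14*(⅒))*d = (-9/(20 + a + d) + 7/5)*d = (7/5 - 9/(20 + a + d))*d = d*(7/5 - 9/(20 + a + d)))
z(-32, 26) - v(52) = (⅕)*26*(95 + 7*(-32) + 7*26)/(20 - 32 + 26) - (21 + 7*52) = (⅕)*26*(95 - 224 + 182)/14 - (21 + 364) = (⅕)*26*(1/14)*53 - 1*385 = 689/35 - 385 = -12786/35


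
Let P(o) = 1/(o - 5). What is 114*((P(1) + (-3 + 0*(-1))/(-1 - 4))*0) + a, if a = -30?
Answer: -30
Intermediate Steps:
P(o) = 1/(-5 + o)
114*((P(1) + (-3 + 0*(-1))/(-1 - 4))*0) + a = 114*((1/(-5 + 1) + (-3 + 0*(-1))/(-1 - 4))*0) - 30 = 114*((1/(-4) + (-3 + 0)/(-5))*0) - 30 = 114*((-¼ - 3*(-⅕))*0) - 30 = 114*((-¼ + ⅗)*0) - 30 = 114*((7/20)*0) - 30 = 114*0 - 30 = 0 - 30 = -30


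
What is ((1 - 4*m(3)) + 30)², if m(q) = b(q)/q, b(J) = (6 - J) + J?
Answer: 529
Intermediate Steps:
b(J) = 6
m(q) = 6/q
((1 - 4*m(3)) + 30)² = ((1 - 24/3) + 30)² = ((1 - 4*2) + 30)² = ((1 - 8) + 30)² = (-7 + 30)² = 23² = 529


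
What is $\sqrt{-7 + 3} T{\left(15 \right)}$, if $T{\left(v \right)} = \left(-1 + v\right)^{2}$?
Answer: $392 i \approx 392.0 i$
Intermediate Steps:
$\sqrt{-7 + 3} T{\left(15 \right)} = \sqrt{-7 + 3} \left(-1 + 15\right)^{2} = \sqrt{-4} \cdot 14^{2} = 2 i 196 = 392 i$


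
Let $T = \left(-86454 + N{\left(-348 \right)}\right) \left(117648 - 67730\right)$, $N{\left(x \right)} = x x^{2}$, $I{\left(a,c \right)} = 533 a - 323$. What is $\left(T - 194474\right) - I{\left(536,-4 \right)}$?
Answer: $-2108069866867$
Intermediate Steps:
$I{\left(a,c \right)} = -323 + 533 a$
$N{\left(x \right)} = x^{3}$
$T = -2108069387028$ ($T = \left(-86454 + \left(-348\right)^{3}\right) \left(117648 - 67730\right) = \left(-86454 - 42144192\right) 49918 = \left(-42230646\right) 49918 = -2108069387028$)
$\left(T - 194474\right) - I{\left(536,-4 \right)} = \left(-2108069387028 - 194474\right) - \left(-323 + 533 \cdot 536\right) = -2108069581502 - \left(-323 + 285688\right) = -2108069581502 - 285365 = -2108069866867$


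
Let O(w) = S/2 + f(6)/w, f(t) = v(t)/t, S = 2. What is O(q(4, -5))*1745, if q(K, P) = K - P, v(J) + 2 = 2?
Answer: 1745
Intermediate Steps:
v(J) = 0 (v(J) = -2 + 2 = 0)
f(t) = 0 (f(t) = 0/t = 0)
O(w) = 1 (O(w) = 2/2 + 0/w = 2*(½) + 0 = 1 + 0 = 1)
O(q(4, -5))*1745 = 1*1745 = 1745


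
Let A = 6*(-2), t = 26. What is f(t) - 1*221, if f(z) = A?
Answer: -233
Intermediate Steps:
A = -12
f(z) = -12
f(t) - 1*221 = -12 - 1*221 = -12 - 221 = -233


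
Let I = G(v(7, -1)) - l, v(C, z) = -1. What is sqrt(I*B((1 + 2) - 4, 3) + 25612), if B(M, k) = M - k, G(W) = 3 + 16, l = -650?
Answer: 2*sqrt(5734) ≈ 151.45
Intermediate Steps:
G(W) = 19
I = 669 (I = 19 - 1*(-650) = 19 + 650 = 669)
sqrt(I*B((1 + 2) - 4, 3) + 25612) = sqrt(669*(((1 + 2) - 4) - 1*3) + 25612) = sqrt(669*((3 - 4) - 3) + 25612) = sqrt(669*(-1 - 3) + 25612) = sqrt(669*(-4) + 25612) = sqrt(-2676 + 25612) = sqrt(22936) = 2*sqrt(5734)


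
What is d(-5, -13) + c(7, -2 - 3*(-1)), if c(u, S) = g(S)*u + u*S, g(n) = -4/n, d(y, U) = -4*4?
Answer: -37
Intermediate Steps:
d(y, U) = -16
c(u, S) = S*u - 4*u/S (c(u, S) = (-4/S)*u + u*S = -4*u/S + S*u = S*u - 4*u/S)
d(-5, -13) + c(7, -2 - 3*(-1)) = -16 + 7*(-4 + (-2 - 3*(-1))²)/(-2 - 3*(-1)) = -16 + 7*(-4 + (-2 + 3)²)/(-2 + 3) = -16 + 7*(-4 + 1²)/1 = -16 + 7*1*(-4 + 1) = -16 + 7*1*(-3) = -16 - 21 = -37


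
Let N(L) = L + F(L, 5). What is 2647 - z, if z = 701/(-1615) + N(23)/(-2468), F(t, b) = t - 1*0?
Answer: 5276134949/1992910 ≈ 2647.5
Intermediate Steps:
F(t, b) = t (F(t, b) = t + 0 = t)
N(L) = 2*L (N(L) = L + L = 2*L)
z = -902179/1992910 (z = 701/(-1615) + (2*23)/(-2468) = 701*(-1/1615) + 46*(-1/2468) = -701/1615 - 23/1234 = -902179/1992910 ≈ -0.45269)
2647 - z = 2647 - 1*(-902179/1992910) = 2647 + 902179/1992910 = 5276134949/1992910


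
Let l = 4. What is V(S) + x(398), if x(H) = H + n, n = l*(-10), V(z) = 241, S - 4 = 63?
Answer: 599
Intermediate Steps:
S = 67 (S = 4 + 63 = 67)
n = -40 (n = 4*(-10) = -40)
x(H) = -40 + H (x(H) = H - 40 = -40 + H)
V(S) + x(398) = 241 + (-40 + 398) = 241 + 358 = 599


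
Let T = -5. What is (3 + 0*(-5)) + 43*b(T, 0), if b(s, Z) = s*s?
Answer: 1078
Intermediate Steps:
b(s, Z) = s**2
(3 + 0*(-5)) + 43*b(T, 0) = (3 + 0*(-5)) + 43*(-5)**2 = (3 + 0) + 43*25 = 3 + 1075 = 1078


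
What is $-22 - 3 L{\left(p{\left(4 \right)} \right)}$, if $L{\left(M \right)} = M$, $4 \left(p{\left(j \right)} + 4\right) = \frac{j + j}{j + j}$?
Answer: $- \frac{43}{4} \approx -10.75$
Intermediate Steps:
$p{\left(j \right)} = - \frac{15}{4}$ ($p{\left(j \right)} = -4 + \frac{\left(j + j\right) \frac{1}{j + j}}{4} = -4 + \frac{2 j \frac{1}{2 j}}{4} = -4 + \frac{1}{4} \cdot 1 = -4 + \frac{1}{4} = - \frac{15}{4}$)
$-22 - 3 L{\left(p{\left(4 \right)} \right)} = -22 - - \frac{45}{4} = -22 + \frac{45}{4} = - \frac{43}{4}$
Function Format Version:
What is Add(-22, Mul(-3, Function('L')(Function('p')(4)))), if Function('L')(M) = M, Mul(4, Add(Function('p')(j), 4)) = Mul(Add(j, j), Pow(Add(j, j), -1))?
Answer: Rational(-43, 4) ≈ -10.750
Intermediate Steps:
Function('p')(j) = Rational(-15, 4) (Function('p')(j) = Add(-4, Mul(Rational(1, 4), Mul(Add(j, j), Pow(Add(j, j), -1)))) = Add(-4, Mul(Rational(1, 4), Mul(Mul(2, j), Pow(Mul(2, j), -1)))) = Add(-4, Mul(Rational(1, 4), Mul(Mul(2, j), Mul(Rational(1, 2), Pow(j, -1))))) = Add(-4, Mul(Rational(1, 4), 1)) = Add(-4, Rational(1, 4)) = Rational(-15, 4))
Add(-22, Mul(-3, Function('L')(Function('p')(4)))) = Add(-22, Mul(-3, Rational(-15, 4))) = Add(-22, Rational(45, 4)) = Rational(-43, 4)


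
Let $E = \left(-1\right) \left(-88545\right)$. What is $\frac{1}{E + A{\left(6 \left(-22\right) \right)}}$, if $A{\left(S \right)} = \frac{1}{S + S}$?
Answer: $\frac{264}{23375879} \approx 1.1294 \cdot 10^{-5}$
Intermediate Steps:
$E = 88545$
$A{\left(S \right)} = \frac{1}{2 S}$
$\frac{1}{E + A{\left(6 \left(-22\right) \right)}} = \frac{1}{88545 + \frac{1}{2 \cdot 6 \left(-22\right)}} = \frac{1}{88545 + \frac{1}{2 \left(-132\right)}} = \frac{1}{88545 + \frac{1}{2} \left(- \frac{1}{132}\right)} = \frac{1}{88545 - \frac{1}{264}} = \frac{1}{\frac{23375879}{264}} = \frac{264}{23375879}$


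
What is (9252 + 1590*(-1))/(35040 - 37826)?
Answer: -3831/1393 ≈ -2.7502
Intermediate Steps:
(9252 + 1590*(-1))/(35040 - 37826) = (9252 - 1590)/(-2786) = 7662*(-1/2786) = -3831/1393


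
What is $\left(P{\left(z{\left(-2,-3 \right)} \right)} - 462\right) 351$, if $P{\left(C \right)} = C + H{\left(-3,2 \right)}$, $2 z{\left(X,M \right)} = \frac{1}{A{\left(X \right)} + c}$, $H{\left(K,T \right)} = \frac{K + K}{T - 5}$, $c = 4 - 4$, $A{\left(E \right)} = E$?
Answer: $- \frac{646191}{4} \approx -1.6155 \cdot 10^{5}$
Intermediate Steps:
$c = 0$
$H{\left(K,T \right)} = \frac{2 K}{-5 + T}$
$z{\left(X,M \right)} = \frac{1}{2 X}$ ($z{\left(X,M \right)} = \frac{1}{2 \left(X + 0\right)} = \frac{1}{2 X}$)
$P{\left(C \right)} = 2 + C$ ($P{\left(C \right)} = C + 2 \left(-3\right) \frac{1}{-5 + 2} = C + 2 \left(-3\right) \frac{1}{-3} = C + 2 \left(-3\right) \left(- \frac{1}{3}\right) = C + 2 = 2 + C$)
$\left(P{\left(z{\left(-2,-3 \right)} \right)} - 462\right) 351 = \left(\left(2 + \frac{1}{2 \left(-2\right)}\right) - 462\right) 351 = \left(\left(2 + \frac{1}{2} \left(- \frac{1}{2}\right)\right) - 462\right) 351 = \left(\left(2 - \frac{1}{4}\right) - 462\right) 351 = \left(\frac{7}{4} - 462\right) 351 = \left(- \frac{1841}{4}\right) 351 = - \frac{646191}{4}$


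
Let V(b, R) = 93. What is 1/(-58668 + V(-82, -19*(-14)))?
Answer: -1/58575 ≈ -1.7072e-5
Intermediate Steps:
1/(-58668 + V(-82, -19*(-14))) = 1/(-58668 + 93) = 1/(-58575) = -1/58575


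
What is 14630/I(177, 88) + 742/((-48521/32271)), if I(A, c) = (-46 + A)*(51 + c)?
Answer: -435306135908/883518889 ≈ -492.70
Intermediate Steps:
14630/I(177, 88) + 742/((-48521/32271)) = 14630/(-2346 - 46*88 + 51*177 + 177*88) + 742/((-48521/32271)) = 14630/(-2346 - 4048 + 9027 + 15576) + 742/((-48521*1/32271)) = 14630/18209 + 742/(-48521/32271) = 14630*(1/18209) + 742*(-32271/48521) = 14630/18209 - 23945082/48521 = -435306135908/883518889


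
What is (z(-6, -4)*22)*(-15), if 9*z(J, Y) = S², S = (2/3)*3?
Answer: -440/3 ≈ -146.67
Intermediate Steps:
S = 2 (S = (2*(⅓))*3 = (⅔)*3 = 2)
z(J, Y) = 4/9 (z(J, Y) = (⅑)*2² = (⅑)*4 = 4/9)
(z(-6, -4)*22)*(-15) = ((4/9)*22)*(-15) = (88/9)*(-15) = -440/3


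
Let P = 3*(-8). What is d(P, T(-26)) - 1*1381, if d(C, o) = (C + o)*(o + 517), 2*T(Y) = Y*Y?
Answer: 267089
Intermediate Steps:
T(Y) = Y**2/2 (T(Y) = (Y*Y)/2 = Y**2/2)
P = -24
d(C, o) = (517 + o)*(C + o) (d(C, o) = (C + o)*(517 + o) = (517 + o)*(C + o))
d(P, T(-26)) - 1*1381 = (((1/2)*(-26)**2)**2 + 517*(-24) + 517*((1/2)*(-26)**2) - 12*(-26)**2) - 1*1381 = (((1/2)*676)**2 - 12408 + 517*((1/2)*676) - 12*676) - 1381 = (338**2 - 12408 + 517*338 - 24*338) - 1381 = (114244 - 12408 + 174746 - 8112) - 1381 = 268470 - 1381 = 267089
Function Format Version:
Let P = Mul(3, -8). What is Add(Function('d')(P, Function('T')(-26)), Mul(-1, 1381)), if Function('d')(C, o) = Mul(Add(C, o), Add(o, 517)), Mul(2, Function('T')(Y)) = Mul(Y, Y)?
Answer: 267089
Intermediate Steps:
Function('T')(Y) = Mul(Rational(1, 2), Pow(Y, 2)) (Function('T')(Y) = Mul(Rational(1, 2), Mul(Y, Y)) = Mul(Rational(1, 2), Pow(Y, 2)))
P = -24
Function('d')(C, o) = Mul(Add(517, o), Add(C, o)) (Function('d')(C, o) = Mul(Add(C, o), Add(517, o)) = Mul(Add(517, o), Add(C, o)))
Add(Function('d')(P, Function('T')(-26)), Mul(-1, 1381)) = Add(Add(Pow(Mul(Rational(1, 2), Pow(-26, 2)), 2), Mul(517, -24), Mul(517, Mul(Rational(1, 2), Pow(-26, 2))), Mul(-24, Mul(Rational(1, 2), Pow(-26, 2)))), Mul(-1, 1381)) = Add(Add(Pow(Mul(Rational(1, 2), 676), 2), -12408, Mul(517, Mul(Rational(1, 2), 676)), Mul(-24, Mul(Rational(1, 2), 676))), -1381) = Add(Add(Pow(338, 2), -12408, Mul(517, 338), Mul(-24, 338)), -1381) = Add(Add(114244, -12408, 174746, -8112), -1381) = Add(268470, -1381) = 267089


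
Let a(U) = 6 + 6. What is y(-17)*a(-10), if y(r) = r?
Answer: -204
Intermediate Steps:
a(U) = 12
y(-17)*a(-10) = -17*12 = -204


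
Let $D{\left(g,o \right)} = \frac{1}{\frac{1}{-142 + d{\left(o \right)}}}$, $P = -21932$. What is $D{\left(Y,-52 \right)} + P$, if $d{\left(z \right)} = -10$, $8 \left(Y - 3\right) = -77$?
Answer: $-22084$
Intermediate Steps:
$Y = - \frac{53}{8}$ ($Y = 3 + \frac{1}{8} \left(-77\right) = 3 - \frac{77}{8} = - \frac{53}{8} \approx -6.625$)
$D{\left(g,o \right)} = -152$ ($D{\left(g,o \right)} = \frac{1}{\frac{1}{-142 - 10}} = \frac{1}{\frac{1}{-152}} = \frac{1}{- \frac{1}{152}} = -152$)
$D{\left(Y,-52 \right)} + P = -152 - 21932 = -22084$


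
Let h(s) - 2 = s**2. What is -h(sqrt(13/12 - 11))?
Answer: 95/12 ≈ 7.9167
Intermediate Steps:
h(s) = 2 + s**2
-h(sqrt(13/12 - 11)) = -(2 + (sqrt(13/12 - 11))**2) = -(2 + (sqrt(-119/12))**2) = -(2 + (I*sqrt(357)/6)**2) = -(2 - 119/12) = -1*(-95/12) = 95/12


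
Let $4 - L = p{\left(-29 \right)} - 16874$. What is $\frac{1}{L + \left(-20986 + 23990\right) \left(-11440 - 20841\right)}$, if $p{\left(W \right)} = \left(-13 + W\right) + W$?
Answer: $- \frac{1}{96955175} \approx -1.0314 \cdot 10^{-8}$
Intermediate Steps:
$p{\left(W \right)} = -13 + 2 W$
$L = 16949$ ($L = 4 - \left(\left(-13 + 2 \left(-29\right)\right) - 16874\right) = 4 - \left(\left(-13 - 58\right) - 16874\right) = 4 - \left(-71 - 16874\right) = 4 - -16945 = 4 + 16945 = 16949$)
$\frac{1}{L + \left(-20986 + 23990\right) \left(-11440 - 20841\right)} = \frac{1}{16949 + \left(-20986 + 23990\right) \left(-11440 - 20841\right)} = \frac{1}{16949 + 3004 \left(-32281\right)} = \frac{1}{16949 - 96972124} = \frac{1}{-96955175} = - \frac{1}{96955175}$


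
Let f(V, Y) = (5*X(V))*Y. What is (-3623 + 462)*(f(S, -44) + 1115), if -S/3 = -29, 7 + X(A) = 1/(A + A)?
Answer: -25165375/3 ≈ -8.3885e+6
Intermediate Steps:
X(A) = -7 + 1/(2*A) (X(A) = -7 + 1/(A + A) = -7 + 1/(2*A))
S = 87 (S = -3*(-29) = 87)
f(V, Y) = Y*(-35 + 5/(2*V)) (f(V, Y) = (5*(-7 + 1/(2*V)))*Y = (-35 + 5/(2*V))*Y = Y*(-35 + 5/(2*V)))
(-3623 + 462)*(f(S, -44) + 1115) = (-3623 + 462)*((-35*(-44) + (5/2)*(-44)/87) + 1115) = -3161*((1540 + (5/2)*(-44)*(1/87)) + 1115) = -3161*((1540 - 110/87) + 1115) = -3161*(133870/87 + 1115) = -3161*230875/87 = -25165375/3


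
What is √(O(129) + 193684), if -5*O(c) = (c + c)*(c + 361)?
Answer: 20*√421 ≈ 410.37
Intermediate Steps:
O(c) = -2*c*(361 + c)/5 (O(c) = -(c + c)*(c + 361)/5 = -2*c*(361 + c)/5)
√(O(129) + 193684) = √(-⅖*129*(361 + 129) + 193684) = √(-⅖*129*490 + 193684) = √(-25284 + 193684) = √168400 = 20*√421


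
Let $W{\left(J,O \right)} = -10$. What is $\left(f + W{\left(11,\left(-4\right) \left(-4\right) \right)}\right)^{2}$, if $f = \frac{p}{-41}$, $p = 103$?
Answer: $\frac{263169}{1681} \approx 156.55$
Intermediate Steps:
$f = - \frac{103}{41}$ ($f = \frac{103}{-41} = 103 \left(- \frac{1}{41}\right) = - \frac{103}{41} \approx -2.5122$)
$\left(f + W{\left(11,\left(-4\right) \left(-4\right) \right)}\right)^{2} = \left(- \frac{103}{41} - 10\right)^{2} = \left(- \frac{513}{41}\right)^{2} = \frac{263169}{1681}$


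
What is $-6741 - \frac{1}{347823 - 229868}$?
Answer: $- \frac{795134656}{117955} \approx -6741.0$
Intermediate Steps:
$-6741 - \frac{1}{347823 - 229868} = -6741 - \frac{1}{117955} = - \frac{795134656}{117955}$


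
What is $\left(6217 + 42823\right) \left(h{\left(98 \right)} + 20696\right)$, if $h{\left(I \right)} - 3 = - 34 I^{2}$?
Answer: $-14998246480$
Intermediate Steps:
$h{\left(I \right)} = 3 - 34 I^{2}$
$\left(6217 + 42823\right) \left(h{\left(98 \right)} + 20696\right) = \left(6217 + 42823\right) \left(\left(3 - 34 \cdot 98^{2}\right) + 20696\right) = 49040 \left(\left(3 - 326536\right) + 20696\right) = 49040 \left(-326533 + 20696\right) = 49040 \left(-305837\right) = -14998246480$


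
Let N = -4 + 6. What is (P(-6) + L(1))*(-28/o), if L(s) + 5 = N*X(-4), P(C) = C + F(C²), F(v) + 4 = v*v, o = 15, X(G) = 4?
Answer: -36092/15 ≈ -2406.1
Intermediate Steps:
N = 2
F(v) = -4 + v² (F(v) = -4 + v*v = -4 + v²)
P(C) = -4 + C + C⁴ (P(C) = C + (-4 + (C²)²) = C + (-4 + C⁴) = -4 + C + C⁴)
L(s) = 3 (L(s) = -5 + 2*4 = -5 + 8 = 3)
(P(-6) + L(1))*(-28/o) = ((-4 - 6 + (-6)⁴) + 3)*(-28/15) = ((-4 - 6 + 1296) + 3)*(-28*1/15) = (1286 + 3)*(-28/15) = 1289*(-28/15) = -36092/15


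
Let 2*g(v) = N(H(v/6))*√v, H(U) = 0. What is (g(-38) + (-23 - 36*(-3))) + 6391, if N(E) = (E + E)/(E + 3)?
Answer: 6476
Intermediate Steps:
N(E) = 2*E/(3 + E) (N(E) = (2*E)/(3 + E) = 2*E/(3 + E))
g(v) = 0 (g(v) = ((2*0/(3 + 0))*√v)/2 = ((2*0/3)*√v)/2 = ((2*0*(⅓))*√v)/2 = (0*√v)/2 = (½)*0 = 0)
(g(-38) + (-23 - 36*(-3))) + 6391 = (0 + (-23 - 36*(-3))) + 6391 = (0 + (-23 + 108)) + 6391 = (0 + 85) + 6391 = 85 + 6391 = 6476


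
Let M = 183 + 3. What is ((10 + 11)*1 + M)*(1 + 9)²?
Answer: 20700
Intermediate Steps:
M = 186
((10 + 11)*1 + M)*(1 + 9)² = ((10 + 11)*1 + 186)*(1 + 9)² = (21*1 + 186)*10² = (21 + 186)*100 = 207*100 = 20700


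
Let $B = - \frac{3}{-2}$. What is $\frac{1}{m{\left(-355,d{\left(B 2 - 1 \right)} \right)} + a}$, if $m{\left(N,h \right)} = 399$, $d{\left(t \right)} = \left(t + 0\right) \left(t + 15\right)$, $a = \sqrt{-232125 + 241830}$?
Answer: $\frac{133}{49832} - \frac{\sqrt{9705}}{149496} \approx 0.00201$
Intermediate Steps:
$B = \frac{3}{2}$ ($B = \left(-3\right) \left(- \frac{1}{2}\right) = \frac{3}{2} \approx 1.5$)
$a = \sqrt{9705} \approx 98.514$
$d{\left(t \right)} = t \left(15 + t\right)$
$\frac{1}{m{\left(-355,d{\left(B 2 - 1 \right)} \right)} + a} = \frac{1}{399 + \sqrt{9705}}$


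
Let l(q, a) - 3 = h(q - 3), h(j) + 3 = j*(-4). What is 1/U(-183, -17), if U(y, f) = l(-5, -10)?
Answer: 1/32 ≈ 0.031250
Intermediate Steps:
h(j) = -3 - 4*j (h(j) = -3 + j*(-4) = -3 - 4*j)
l(q, a) = 12 - 4*q (l(q, a) = 3 + (-3 - 4*(q - 3)) = 3 + (-3 - 4*(-3 + q)) = 3 + (-3 + (12 - 4*q)) = 3 + (9 - 4*q) = 12 - 4*q)
U(y, f) = 32 (U(y, f) = 12 - 4*(-5) = 12 + 20 = 32)
1/U(-183, -17) = 1/32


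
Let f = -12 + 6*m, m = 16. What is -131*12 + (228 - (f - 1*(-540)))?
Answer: -1968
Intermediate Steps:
f = 84 (f = -12 + 6*16 = -12 + 96 = 84)
-131*12 + (228 - (f - 1*(-540))) = -131*12 + (228 - (84 - 1*(-540))) = -1572 + (228 - (84 + 540)) = -1572 + (228 - 1*624) = -1572 + (228 - 624) = -1572 - 396 = -1968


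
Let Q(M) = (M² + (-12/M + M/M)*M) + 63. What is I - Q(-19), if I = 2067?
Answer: 1674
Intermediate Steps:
Q(M) = 63 + M² + M*(1 - 12/M) (Q(M) = (M² + (-12/M + 1)*M) + 63 = (M² + (1 - 12/M)*M) + 63 = (M² + M*(1 - 12/M)) + 63 = 63 + M² + M*(1 - 12/M))
I - Q(-19) = 2067 - (51 - 19 + (-19)²) = 2067 - (51 - 19 + 361) = 2067 - 1*393 = 2067 - 393 = 1674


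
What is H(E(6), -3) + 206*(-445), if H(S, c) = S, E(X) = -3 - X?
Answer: -91679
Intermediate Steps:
H(E(6), -3) + 206*(-445) = (-3 - 1*6) + 206*(-445) = (-3 - 6) - 91670 = -9 - 91670 = -91679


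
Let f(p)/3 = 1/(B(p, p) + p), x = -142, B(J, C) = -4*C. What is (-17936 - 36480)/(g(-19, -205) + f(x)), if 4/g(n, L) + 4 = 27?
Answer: -177722656/591 ≈ -3.0072e+5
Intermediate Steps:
g(n, L) = 4/23 (g(n, L) = 4/(-4 + 27) = 4/23)
f(p) = -1/p (f(p) = 3/(-4*p + p) = 3/((-3*p)) = 3*(-1/(3*p)) = -1/p)
(-17936 - 36480)/(g(-19, -205) + f(x)) = (-17936 - 36480)/(4/23 - 1/(-142)) = -54416/(4/23 - 1*(-1/142)) = -54416/(4/23 + 1/142) = -54416/591/3266 = -54416*3266/591 = -177722656/591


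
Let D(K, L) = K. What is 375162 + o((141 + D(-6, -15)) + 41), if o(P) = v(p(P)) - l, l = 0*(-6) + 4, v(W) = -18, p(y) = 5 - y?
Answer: 375140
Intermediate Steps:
l = 4 (l = 0 + 4 = 4)
o(P) = -22 (o(P) = -18 - 1*4 = -18 - 4 = -22)
375162 + o((141 + D(-6, -15)) + 41) = 375162 - 22 = 375140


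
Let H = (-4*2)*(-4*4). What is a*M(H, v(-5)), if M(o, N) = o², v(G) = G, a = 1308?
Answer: 21430272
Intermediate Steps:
H = 128 (H = -8*(-16) = 128)
a*M(H, v(-5)) = 1308*128² = 1308*16384 = 21430272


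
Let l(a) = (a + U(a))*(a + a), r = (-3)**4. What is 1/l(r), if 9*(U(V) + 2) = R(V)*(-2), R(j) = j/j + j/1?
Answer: 1/9846 ≈ 0.00010156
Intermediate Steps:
R(j) = 1 + j (R(j) = 1 + j*1 = 1 + j)
r = 81
U(V) = -20/9 - 2*V/9 (U(V) = -2 + ((1 + V)*(-2))/9 = -2 + (-2 - 2*V)/9 = -2 + (-2/9 - 2*V/9) = -20/9 - 2*V/9)
l(a) = 2*a*(-20/9 + 7*a/9) (l(a) = (a + (-20/9 - 2*a/9))*(a + a) = (-20/9 + 7*a/9)*(2*a) = 2*a*(-20/9 + 7*a/9))
1/l(r) = 1/((2/9)*81*(-20 + 7*81)) = 1/((2/9)*81*(-20 + 567)) = 1/((2/9)*81*547) = 1/9846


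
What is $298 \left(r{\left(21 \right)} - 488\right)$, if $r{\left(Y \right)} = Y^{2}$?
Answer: $-14006$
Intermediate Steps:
$298 \left(r{\left(21 \right)} - 488\right) = 298 \left(21^{2} - 488\right) = 298 \left(441 - 488\right) = 298 \left(-47\right) = -14006$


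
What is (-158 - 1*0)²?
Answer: 24964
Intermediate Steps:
(-158 - 1*0)² = (-158 + 0)² = (-158)² = 24964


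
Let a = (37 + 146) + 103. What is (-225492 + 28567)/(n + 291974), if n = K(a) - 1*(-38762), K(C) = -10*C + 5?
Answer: -196925/327881 ≈ -0.60060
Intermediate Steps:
a = 286 (a = 183 + 103 = 286)
K(C) = 5 - 10*C
n = 35907 (n = (5 - 10*286) - 1*(-38762) = (5 - 2860) + 38762 = -2855 + 38762 = 35907)
(-225492 + 28567)/(n + 291974) = (-225492 + 28567)/(35907 + 291974) = -196925/327881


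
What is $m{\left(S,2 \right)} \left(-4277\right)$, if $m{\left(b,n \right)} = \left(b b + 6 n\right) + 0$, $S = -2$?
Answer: $-68432$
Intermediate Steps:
$m{\left(b,n \right)} = b^{2} + 6 n$ ($m{\left(b,n \right)} = \left(b^{2} + 6 n\right) + 0 = b^{2} + 6 n$)
$m{\left(S,2 \right)} \left(-4277\right) = \left(\left(-2\right)^{2} + 6 \cdot 2\right) \left(-4277\right) = \left(4 + 12\right) \left(-4277\right) = 16 \left(-4277\right) = -68432$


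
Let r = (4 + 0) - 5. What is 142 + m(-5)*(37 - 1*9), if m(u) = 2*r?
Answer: 86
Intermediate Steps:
r = -1 (r = 4 - 5 = -1)
m(u) = -2 (m(u) = 2*(-1) = -2)
142 + m(-5)*(37 - 1*9) = 142 - 2*(37 - 1*9) = 142 - 2*(37 - 9) = 142 - 2*28 = 142 - 56 = 86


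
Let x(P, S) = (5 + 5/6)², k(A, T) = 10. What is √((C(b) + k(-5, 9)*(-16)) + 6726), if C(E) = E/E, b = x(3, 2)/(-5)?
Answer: √6567 ≈ 81.037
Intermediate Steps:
x(P, S) = 1225/36 (x(P, S) = (5 + 5*(⅙))² = (5 + ⅚)² = (35/6)² = 1225/36)
b = -245/36 (b = (1225/36)/(-5) = (1225/36)*(-⅕) = -245/36 ≈ -6.8056)
C(E) = 1
√((C(b) + k(-5, 9)*(-16)) + 6726) = √((1 + 10*(-16)) + 6726) = √((1 - 160) + 6726) = √(-159 + 6726) = √6567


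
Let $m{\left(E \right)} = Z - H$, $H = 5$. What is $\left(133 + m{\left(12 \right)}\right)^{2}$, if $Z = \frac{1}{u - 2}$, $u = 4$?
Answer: $\frac{66049}{4} \approx 16512.0$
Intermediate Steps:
$Z = \frac{1}{2}$ ($Z = \frac{1}{4 - 2} = \frac{1}{2} \approx 0.5$)
$m{\left(E \right)} = - \frac{9}{2}$ ($m{\left(E \right)} = \frac{1}{2} - 5 = - \frac{9}{2}$)
$\left(133 + m{\left(12 \right)}\right)^{2} = \left(133 - \frac{9}{2}\right)^{2} = \left(\frac{257}{2}\right)^{2} = \frac{66049}{4}$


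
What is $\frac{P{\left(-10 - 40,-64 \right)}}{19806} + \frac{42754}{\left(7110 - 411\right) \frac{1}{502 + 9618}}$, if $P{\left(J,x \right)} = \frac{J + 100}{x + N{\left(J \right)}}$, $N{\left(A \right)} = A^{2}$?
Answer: $\frac{1558085732185}{24123708} \approx 64587.0$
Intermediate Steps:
$P{\left(J,x \right)} = \frac{100 + J}{x + J^{2}}$ ($P{\left(J,x \right)} = \frac{J + 100}{x + J^{2}} = \frac{100 + J}{x + J^{2}}$)
$\frac{P{\left(-10 - 40,-64 \right)}}{19806} + \frac{42754}{\left(7110 - 411\right) \frac{1}{502 + 9618}} = \frac{\frac{1}{-64 + \left(-10 - 40\right)^{2}} \left(100 - 50\right)}{19806} + \frac{42754}{\left(7110 - 411\right) \frac{1}{502 + 9618}} = \frac{100 - 50}{-64 + \left(-10 - 40\right)^{2}} \cdot \frac{1}{19806} + \frac{42754}{6699 \cdot \frac{1}{10120}} = \frac{100 - 50}{-64 + \left(-50\right)^{2}} \cdot \frac{1}{19806} + \frac{42754}{6699 \cdot \frac{1}{10120}} = \frac{1}{-64 + 2500} \cdot 50 \cdot \frac{1}{19806} + \frac{42754}{\frac{609}{920}} = \frac{1}{2436} \cdot 50 \cdot \frac{1}{19806} + 42754 \cdot \frac{920}{609} = \frac{1}{2436} \cdot 50 \cdot \frac{1}{19806} + \frac{39333680}{609} = \frac{25}{1218} \cdot \frac{1}{19806} + \frac{39333680}{609} = \frac{25}{24123708} + \frac{39333680}{609} = \frac{1558085732185}{24123708}$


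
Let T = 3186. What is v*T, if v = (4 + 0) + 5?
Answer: 28674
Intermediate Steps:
v = 9 (v = 4 + 5 = 9)
v*T = 9*3186 = 28674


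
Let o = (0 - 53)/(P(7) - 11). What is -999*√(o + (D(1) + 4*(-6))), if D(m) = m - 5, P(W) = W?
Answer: -999*I*√59/2 ≈ -3836.7*I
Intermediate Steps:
D(m) = -5 + m
o = 53/4 (o = (0 - 53)/(7 - 11) = -53/(-4) = -53*(-¼) = 53/4 ≈ 13.250)
-999*√(o + (D(1) + 4*(-6))) = -999*√(53/4 + ((-5 + 1) + 4*(-6))) = -999*√(53/4 + (-4 - 24)) = -999*√(53/4 - 28) = -999*I*√59/2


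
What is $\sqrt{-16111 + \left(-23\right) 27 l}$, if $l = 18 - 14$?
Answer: $i \sqrt{18595} \approx 136.36 i$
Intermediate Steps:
$l = 4$
$\sqrt{-16111 + \left(-23\right) 27 l} = \sqrt{-16111 + \left(-23\right) 27 \cdot 4} = \sqrt{-16111 - 2484} = \sqrt{-18595} = i \sqrt{18595}$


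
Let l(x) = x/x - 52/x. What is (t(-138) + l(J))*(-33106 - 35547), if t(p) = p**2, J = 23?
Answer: -30068846899/23 ≈ -1.3073e+9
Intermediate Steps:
l(x) = 1 - 52/x
(t(-138) + l(J))*(-33106 - 35547) = ((-138)**2 + (-52 + 23)/23)*(-33106 - 35547) = (19044 + (1/23)*(-29))*(-68653) = (19044 - 29/23)*(-68653) = (437983/23)*(-68653) = -30068846899/23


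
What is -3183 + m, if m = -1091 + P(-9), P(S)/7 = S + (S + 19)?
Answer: -4267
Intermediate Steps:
P(S) = 133 + 14*S (P(S) = 7*(S + (S + 19)) = 7*(S + (19 + S)) = 7*(19 + 2*S) = 133 + 14*S)
m = -1084 (m = -1091 + (133 + 14*(-9)) = -1091 + (133 - 126) = -1091 + 7 = -1084)
-3183 + m = -3183 - 1084 = -4267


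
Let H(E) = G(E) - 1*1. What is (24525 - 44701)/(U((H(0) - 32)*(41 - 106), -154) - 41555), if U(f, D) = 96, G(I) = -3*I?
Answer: 20176/41459 ≈ 0.48665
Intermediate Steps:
H(E) = -1 - 3*E (H(E) = -3*E - 1*1 = -3*E - 1 = -1 - 3*E)
(24525 - 44701)/(U((H(0) - 32)*(41 - 106), -154) - 41555) = (24525 - 44701)/(96 - 41555) = -20176/(-41459) = -20176*(-1/41459) = 20176/41459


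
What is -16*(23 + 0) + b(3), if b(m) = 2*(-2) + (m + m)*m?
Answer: -354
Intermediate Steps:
b(m) = -4 + 2*m**2 (b(m) = -4 + (2*m)*m = -4 + 2*m**2)
-16*(23 + 0) + b(3) = -16*(23 + 0) + (-4 + 2*3**2) = -16*23 + (-4 + 2*9) = -368 + (-4 + 18) = -368 + 14 = -354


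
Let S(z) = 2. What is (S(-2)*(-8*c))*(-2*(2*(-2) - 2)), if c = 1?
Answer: -192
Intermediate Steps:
(S(-2)*(-8*c))*(-2*(2*(-2) - 2)) = (2*(-8*1))*(-2*(2*(-2) - 2)) = (2*(-8))*(-2*(-4 - 2)) = -(-32)*(-6) = -16*12 = -192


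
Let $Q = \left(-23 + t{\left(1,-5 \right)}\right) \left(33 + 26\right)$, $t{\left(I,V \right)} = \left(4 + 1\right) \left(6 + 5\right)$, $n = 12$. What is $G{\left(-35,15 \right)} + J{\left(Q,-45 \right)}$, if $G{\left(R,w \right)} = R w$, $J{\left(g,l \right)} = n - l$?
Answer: $-468$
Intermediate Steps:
$t{\left(I,V \right)} = 55$ ($t{\left(I,V \right)} = 5 \cdot 11 = 55$)
$Q = 1888$ ($Q = \left(-23 + 55\right) \left(33 + 26\right) = 32 \cdot 59 = 1888$)
$J{\left(g,l \right)} = 12 - l$
$G{\left(-35,15 \right)} + J{\left(Q,-45 \right)} = \left(-35\right) 15 + \left(12 - -45\right) = -525 + \left(12 + 45\right) = -525 + 57 = -468$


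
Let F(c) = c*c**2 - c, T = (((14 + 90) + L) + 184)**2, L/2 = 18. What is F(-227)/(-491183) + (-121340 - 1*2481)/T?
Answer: 1167070385213/51562426608 ≈ 22.634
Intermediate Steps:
L = 36 (L = 2*18 = 36)
T = 104976 (T = (((14 + 90) + 36) + 184)**2 = ((104 + 36) + 184)**2 = (140 + 184)**2 = 324**2 = 104976)
F(c) = c**3 - c
F(-227)/(-491183) + (-121340 - 1*2481)/T = ((-227)**3 - 1*(-227))/(-491183) + (-121340 - 1*2481)/104976 = (-11697083 + 227)*(-1/491183) + (-121340 - 2481)*(1/104976) = -11696856*(-1/491183) - 123821*1/104976 = 11696856/491183 - 123821/104976 = 1167070385213/51562426608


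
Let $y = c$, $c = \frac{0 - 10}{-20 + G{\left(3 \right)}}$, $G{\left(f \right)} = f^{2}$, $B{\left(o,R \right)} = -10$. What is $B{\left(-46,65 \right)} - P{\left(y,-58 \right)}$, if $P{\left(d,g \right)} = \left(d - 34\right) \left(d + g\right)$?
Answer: $- \frac{229802}{121} \approx -1899.2$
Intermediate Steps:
$c = \frac{10}{11}$ ($c = \frac{0 - 10}{-20 + 3^{2}} = - \frac{10}{-20 + 9} = - \frac{10}{-11} = \left(-10\right) \left(- \frac{1}{11}\right) = \frac{10}{11} \approx 0.90909$)
$y = \frac{10}{11} \approx 0.90909$
$P{\left(d,g \right)} = \left(-34 + d\right) \left(d + g\right)$
$B{\left(-46,65 \right)} - P{\left(y,-58 \right)} = -10 - \left(\left(\frac{10}{11}\right)^{2} - \frac{340}{11} - -1972 + \frac{10}{11} \left(-58\right)\right) = -10 - \left(\frac{100}{121} - \frac{340}{11} + 1972 - \frac{580}{11}\right) = -10 - \frac{228592}{121} = - \frac{229802}{121}$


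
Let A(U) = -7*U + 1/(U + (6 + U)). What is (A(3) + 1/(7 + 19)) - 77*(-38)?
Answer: 453199/156 ≈ 2905.1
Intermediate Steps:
A(U) = 1/(6 + 2*U) - 7*U (A(U) = -7*U + 1/(6 + 2*U) = 1/(6 + 2*U) - 7*U)
(A(3) + 1/(7 + 19)) - 77*(-38) = ((1 - 42*3 - 14*3²)/(2*(3 + 3)) + 1/(7 + 19)) - 77*(-38) = ((½)*(1 - 126 - 14*9)/6 + 1/26) + 2926 = ((½)*(⅙)*(1 - 126 - 126) + 1/26) + 2926 = ((½)*(⅙)*(-251) + 1/26) + 2926 = (-251/12 + 1/26) + 2926 = -3257/156 + 2926 = 453199/156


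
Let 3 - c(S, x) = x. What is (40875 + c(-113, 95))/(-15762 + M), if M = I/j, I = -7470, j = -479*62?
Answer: -605586767/234046203 ≈ -2.5875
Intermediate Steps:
c(S, x) = 3 - x
j = -29698
M = 3735/14849 (M = -7470/(-29698) = -7470*(-1/29698) = 3735/14849 ≈ 0.25153)
(40875 + c(-113, 95))/(-15762 + M) = (40875 + (3 - 1*95))/(-15762 + 3735/14849) = (40875 + (3 - 95))/(-234046203/14849) = (40875 - 92)*(-14849/234046203) = 40783*(-14849/234046203) = -605586767/234046203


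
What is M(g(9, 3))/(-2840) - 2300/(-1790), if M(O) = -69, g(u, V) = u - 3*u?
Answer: 665551/508360 ≈ 1.3092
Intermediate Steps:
g(u, V) = -2*u
M(g(9, 3))/(-2840) - 2300/(-1790) = -69/(-2840) - 2300/(-1790) = -69*(-1/2840) - 2300*(-1/1790) = 69/2840 + 230/179 = 665551/508360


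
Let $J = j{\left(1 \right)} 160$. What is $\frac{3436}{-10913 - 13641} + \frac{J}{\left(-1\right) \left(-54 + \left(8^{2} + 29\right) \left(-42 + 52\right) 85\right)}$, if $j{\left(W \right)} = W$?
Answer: $- \frac{34419862}{242458473} \approx -0.14196$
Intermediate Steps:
$J = 160$ ($J = 1 \cdot 160 = 160$)
$\frac{3436}{-10913 - 13641} + \frac{J}{\left(-1\right) \left(-54 + \left(8^{2} + 29\right) \left(-42 + 52\right) 85\right)} = \frac{3436}{-10913 - 13641} + \frac{160}{\left(-1\right) \left(-54 + \left(8^{2} + 29\right) \left(-42 + 52\right) 85\right)} = \frac{3436}{-24554} + \frac{160}{\left(-1\right) \left(-54 + \left(64 + 29\right) 10 \cdot 85\right)} = 3436 \left(- \frac{1}{24554}\right) + \frac{160}{\left(-1\right) \left(-54 + 93 \cdot 10 \cdot 85\right)} = - \frac{1718}{12277} + \frac{160}{\left(-1\right) \left(-54 + 930 \cdot 85\right)} = - \frac{1718}{12277} + \frac{160}{\left(-1\right) \left(-54 + 79050\right)} = - \frac{1718}{12277} + \frac{160}{\left(-1\right) 78996} = - \frac{1718}{12277} + \frac{160}{-78996} = - \frac{1718}{12277} + 160 \left(- \frac{1}{78996}\right) = - \frac{1718}{12277} - \frac{40}{19749} = - \frac{34419862}{242458473}$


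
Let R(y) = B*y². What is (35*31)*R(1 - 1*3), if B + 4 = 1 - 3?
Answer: -26040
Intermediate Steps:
B = -6 (B = -4 + (1 - 3) = -4 - 2 = -6)
R(y) = -6*y²
(35*31)*R(1 - 1*3) = (35*31)*(-6*(1 - 1*3)²) = 1085*(-6*(1 - 3)²) = 1085*(-6*(-2)²) = 1085*(-6*4) = 1085*(-24) = -26040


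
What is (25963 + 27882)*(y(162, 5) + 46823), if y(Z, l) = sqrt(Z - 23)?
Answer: 2521184435 + 53845*sqrt(139) ≈ 2.5218e+9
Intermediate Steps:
y(Z, l) = sqrt(-23 + Z)
(25963 + 27882)*(y(162, 5) + 46823) = (25963 + 27882)*(sqrt(-23 + 162) + 46823) = 53845*(sqrt(139) + 46823) = 53845*(46823 + sqrt(139)) = 2521184435 + 53845*sqrt(139)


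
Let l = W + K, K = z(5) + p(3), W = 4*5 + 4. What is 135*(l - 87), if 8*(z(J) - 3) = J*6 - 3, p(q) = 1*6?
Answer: -54675/8 ≈ -6834.4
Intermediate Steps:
p(q) = 6
W = 24 (W = 20 + 4 = 24)
z(J) = 21/8 + 3*J/4 (z(J) = 3 + (J*6 - 3)/8 = 3 + (6*J - 3)/8 = 3 + (-3 + 6*J)/8 = 3 + (-3/8 + 3*J/4) = 21/8 + 3*J/4)
K = 99/8 (K = (21/8 + (¾)*5) + 6 = (21/8 + 15/4) + 6 = 51/8 + 6 = 99/8 ≈ 12.375)
l = 291/8 (l = 24 + 99/8 = 291/8 ≈ 36.375)
135*(l - 87) = 135*(291/8 - 87) = 135*(-405/8) = -54675/8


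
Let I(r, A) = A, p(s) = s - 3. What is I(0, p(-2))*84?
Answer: -420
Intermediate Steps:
p(s) = -3 + s
I(0, p(-2))*84 = (-3 - 2)*84 = -5*84 = -420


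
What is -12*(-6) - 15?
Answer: 57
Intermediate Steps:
-12*(-6) - 15 = 72 - 15 = 57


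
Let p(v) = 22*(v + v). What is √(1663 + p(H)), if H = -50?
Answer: I*√537 ≈ 23.173*I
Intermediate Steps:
p(v) = 44*v (p(v) = 22*(2*v) = 44*v)
√(1663 + p(H)) = √(1663 + 44*(-50)) = √(1663 - 2200) = √(-537) = I*√537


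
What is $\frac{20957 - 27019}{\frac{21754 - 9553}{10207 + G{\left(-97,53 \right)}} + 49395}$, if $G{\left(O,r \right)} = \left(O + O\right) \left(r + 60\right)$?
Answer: $- \frac{11836055}{96441704} \approx -0.12273$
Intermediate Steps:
$G{\left(O,r \right)} = 2 O \left(60 + r\right)$
$\frac{20957 - 27019}{\frac{21754 - 9553}{10207 + G{\left(-97,53 \right)}} + 49395} = \frac{20957 - 27019}{\frac{21754 - 9553}{10207 + 2 \left(-97\right) \left(60 + 53\right)} + 49395} = - \frac{6062}{\frac{12201}{10207 + 2 \left(-97\right) 113} + 49395} = - \frac{6062}{\frac{12201}{10207 - 21922} + 49395} = - \frac{6062}{\frac{12201}{-11715} + 49395} = - \frac{6062}{12201 \left(- \frac{1}{11715}\right) + 49395} = - \frac{6062}{- \frac{4067}{3905} + 49395} = - \frac{6062}{\frac{192883408}{3905}} = \left(-6062\right) \frac{3905}{192883408} = - \frac{11836055}{96441704}$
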